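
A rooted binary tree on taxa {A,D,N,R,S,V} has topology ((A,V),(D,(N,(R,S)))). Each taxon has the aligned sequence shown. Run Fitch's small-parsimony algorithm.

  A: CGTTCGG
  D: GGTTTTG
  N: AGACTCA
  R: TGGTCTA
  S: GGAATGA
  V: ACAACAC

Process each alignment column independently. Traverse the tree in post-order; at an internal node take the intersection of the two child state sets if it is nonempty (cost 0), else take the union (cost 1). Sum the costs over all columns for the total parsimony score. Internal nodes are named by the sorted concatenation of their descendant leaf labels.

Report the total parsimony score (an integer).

19

site 0, node AV: A={C} ∪ V={A} → {A,C} (+1)
site 0, node RS: R={T} ∪ S={G} → {G,T} (+1)
site 0, node NRS: N={A} ∪ RS={G,T} → {A,G,T} (+1)
site 0, node DNRS: D={G} ∩ NRS={A,G,T} → {G} (+0)
site 0, node ADNRSV: AV={A,C} ∪ DNRS={G} → {A,C,G} (+1)
site 1, node AV: A={G} ∪ V={C} → {C,G} (+1)
site 1, node RS: R={G} ∩ S={G} → {G} (+0)
site 1, node NRS: N={G} ∩ RS={G} → {G} (+0)
site 1, node DNRS: D={G} ∩ NRS={G} → {G} (+0)
site 1, node ADNRSV: AV={C,G} ∩ DNRS={G} → {G} (+0)
site 2, node AV: A={T} ∪ V={A} → {A,T} (+1)
site 2, node RS: R={G} ∪ S={A} → {A,G} (+1)
site 2, node NRS: N={A} ∩ RS={A,G} → {A} (+0)
site 2, node DNRS: D={T} ∪ NRS={A} → {A,T} (+1)
site 2, node ADNRSV: AV={A,T} ∩ DNRS={A,T} → {A,T} (+0)
site 3, node AV: A={T} ∪ V={A} → {A,T} (+1)
site 3, node RS: R={T} ∪ S={A} → {A,T} (+1)
site 3, node NRS: N={C} ∪ RS={A,T} → {A,C,T} (+1)
site 3, node DNRS: D={T} ∩ NRS={A,C,T} → {T} (+0)
site 3, node ADNRSV: AV={A,T} ∩ DNRS={T} → {T} (+0)
site 4, node AV: A={C} ∩ V={C} → {C} (+0)
site 4, node RS: R={C} ∪ S={T} → {C,T} (+1)
site 4, node NRS: N={T} ∩ RS={C,T} → {T} (+0)
site 4, node DNRS: D={T} ∩ NRS={T} → {T} (+0)
site 4, node ADNRSV: AV={C} ∪ DNRS={T} → {C,T} (+1)
site 5, node AV: A={G} ∪ V={A} → {A,G} (+1)
site 5, node RS: R={T} ∪ S={G} → {G,T} (+1)
site 5, node NRS: N={C} ∪ RS={G,T} → {C,G,T} (+1)
site 5, node DNRS: D={T} ∩ NRS={C,G,T} → {T} (+0)
site 5, node ADNRSV: AV={A,G} ∪ DNRS={T} → {A,G,T} (+1)
site 6, node AV: A={G} ∪ V={C} → {C,G} (+1)
site 6, node RS: R={A} ∩ S={A} → {A} (+0)
site 6, node NRS: N={A} ∩ RS={A} → {A} (+0)
site 6, node DNRS: D={G} ∪ NRS={A} → {A,G} (+1)
site 6, node ADNRSV: AV={C,G} ∩ DNRS={A,G} → {G} (+0)
per-site changes: [4, 1, 3, 3, 2, 4, 2]; total = 19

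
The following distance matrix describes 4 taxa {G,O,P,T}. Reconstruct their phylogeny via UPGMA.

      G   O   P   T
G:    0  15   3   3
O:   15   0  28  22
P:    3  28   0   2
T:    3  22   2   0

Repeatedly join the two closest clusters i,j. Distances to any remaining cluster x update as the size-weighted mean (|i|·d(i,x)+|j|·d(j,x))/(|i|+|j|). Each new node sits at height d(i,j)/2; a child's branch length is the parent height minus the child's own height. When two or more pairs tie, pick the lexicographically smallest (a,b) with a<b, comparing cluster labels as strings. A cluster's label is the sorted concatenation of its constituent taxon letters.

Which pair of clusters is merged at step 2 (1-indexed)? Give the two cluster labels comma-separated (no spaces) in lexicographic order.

G,PT

iteration 1: select P,T (d=2); attach at lengths (1, 1); label the merged cluster PT
  updated: d(G,PT)=3, d(O,PT)=25
iteration 2: select G,PT (d=3); attach at lengths (3/2, 1/2); label the merged cluster GPT
  updated: d(GPT,O)=65/3
iteration 3: select GPT,O (d=65/3); attach at lengths (28/3, 65/6); label the merged cluster GOPT
final tree: ((G:3/2,(P:1,T:1):1/2):28/3,O:65/6)
total length: 145/6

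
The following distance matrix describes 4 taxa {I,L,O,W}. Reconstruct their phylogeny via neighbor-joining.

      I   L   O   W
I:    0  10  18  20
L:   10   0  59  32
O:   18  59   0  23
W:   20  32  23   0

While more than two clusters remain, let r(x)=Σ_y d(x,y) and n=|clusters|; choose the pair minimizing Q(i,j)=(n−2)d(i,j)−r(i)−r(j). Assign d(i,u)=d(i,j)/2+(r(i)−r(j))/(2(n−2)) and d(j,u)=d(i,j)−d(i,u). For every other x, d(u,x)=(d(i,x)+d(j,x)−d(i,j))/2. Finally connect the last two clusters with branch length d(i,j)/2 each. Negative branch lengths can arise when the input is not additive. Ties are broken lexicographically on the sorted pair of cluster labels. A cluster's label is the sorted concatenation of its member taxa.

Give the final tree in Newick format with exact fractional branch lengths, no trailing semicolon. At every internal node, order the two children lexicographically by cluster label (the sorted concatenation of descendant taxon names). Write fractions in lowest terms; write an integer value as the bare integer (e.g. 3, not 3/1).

step 1: merge (I,L) at d=10, Q=-129; branch lengths I→-33/4, L→73/4; new cluster IL
  updated: d(IL,O)=67/2, d(IL,W)=21
step 2: merge (IL,O) at d=67/2, Q=-155/2; branch lengths IL→63/4, O→71/4; new cluster ILO
  updated: d(ILO,W)=21/4
step 3: merge (ILO,W) at d=21/4; branch lengths ILO→21/8, W→21/8; new cluster ILOW
final tree: (((I:-33/4,L:73/4):63/4,O:71/4):21/8,W:21/8)
total length: 195/4

(((I:-33/4,L:73/4):63/4,O:71/4):21/8,W:21/8)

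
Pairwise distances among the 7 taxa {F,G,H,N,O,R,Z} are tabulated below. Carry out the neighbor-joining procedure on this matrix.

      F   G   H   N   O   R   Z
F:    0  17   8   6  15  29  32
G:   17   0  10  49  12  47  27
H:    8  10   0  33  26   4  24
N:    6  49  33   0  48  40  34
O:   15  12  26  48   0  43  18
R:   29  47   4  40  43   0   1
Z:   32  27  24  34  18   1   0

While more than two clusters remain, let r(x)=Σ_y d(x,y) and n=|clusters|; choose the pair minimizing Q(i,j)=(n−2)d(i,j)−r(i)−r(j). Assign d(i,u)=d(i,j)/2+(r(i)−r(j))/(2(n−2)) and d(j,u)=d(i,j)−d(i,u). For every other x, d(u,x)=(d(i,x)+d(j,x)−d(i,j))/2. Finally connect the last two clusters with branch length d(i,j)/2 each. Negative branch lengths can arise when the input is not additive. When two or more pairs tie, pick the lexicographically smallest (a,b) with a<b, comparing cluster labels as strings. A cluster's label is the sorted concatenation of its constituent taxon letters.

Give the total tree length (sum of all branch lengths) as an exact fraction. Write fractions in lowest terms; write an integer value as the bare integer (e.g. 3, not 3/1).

step 1: merge (R,Z) at d=1, Q=-295; branch lengths R→33/10, Z→-23/10; new cluster RZ
  updated: d(F,RZ)=30, d(G,RZ)=73/2, d(H,RZ)=27/2, d(N,RZ)=73/2, d(O,RZ)=30
step 2: merge (F,N) at d=6, Q=-449/2; branch lengths F→-145/16, N→241/16; new cluster FN
  updated: d(FN,G)=30, d(FN,H)=35/2, d(FN,O)=57/2, d(FN,RZ)=121/4
step 3: merge (G,O) at d=12, Q=-149; branch lengths G→14/3, O→22/3; new cluster GO
  updated: d(FN,GO)=93/4, d(GO,H)=12, d(GO,RZ)=109/4
step 4: merge (FN,GO) at d=93/4, Q=-87; branch lengths FN→55/4, GO→19/2; new cluster FGNO
  updated: d(FGNO,H)=25/8, d(FGNO,RZ)=137/8
step 5: merge (FGNO,H) at d=25/8, Q=-135/4; branch lengths FGNO→27/8, H→-1/4; new cluster FGHNO
  updated: d(FGHNO,RZ)=55/4
step 6: merge (FGHNO,RZ) at d=55/4; branch lengths FGHNO→55/8, RZ→55/8; new cluster FGHNORZ
final tree: ((((F:-145/16,N:241/16):55/4,(G:14/3,O:22/3):19/2):27/8,H:-1/4):55/8,(R:33/10,Z:-23/10):55/8)
total length: 473/8

473/8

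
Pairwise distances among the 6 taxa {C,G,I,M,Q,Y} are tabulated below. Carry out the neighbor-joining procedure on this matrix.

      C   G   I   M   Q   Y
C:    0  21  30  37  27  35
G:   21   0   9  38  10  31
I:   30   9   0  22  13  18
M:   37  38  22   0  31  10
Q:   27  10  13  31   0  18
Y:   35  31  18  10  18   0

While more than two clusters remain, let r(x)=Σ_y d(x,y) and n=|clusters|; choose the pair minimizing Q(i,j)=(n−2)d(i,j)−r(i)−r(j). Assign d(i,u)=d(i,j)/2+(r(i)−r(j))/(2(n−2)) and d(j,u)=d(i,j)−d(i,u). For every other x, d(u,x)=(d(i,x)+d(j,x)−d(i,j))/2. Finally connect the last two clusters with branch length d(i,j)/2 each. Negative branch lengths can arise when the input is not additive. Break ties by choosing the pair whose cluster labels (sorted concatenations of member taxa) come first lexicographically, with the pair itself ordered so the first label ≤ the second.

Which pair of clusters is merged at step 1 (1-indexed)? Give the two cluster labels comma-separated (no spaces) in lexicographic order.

M,Y

step 1: merge (M,Y) at d=10, Q=-210; branch lengths M→33/4, Y→7/4; new cluster MY
  updated: d(C,MY)=31, d(G,MY)=59/2, d(I,MY)=15, d(MY,Q)=39/2
step 2: merge (I,MY) at d=15, Q=-117; branch lengths I→17/6, MY→73/6; new cluster IMY
  updated: d(C,IMY)=23, d(G,IMY)=47/4, d(IMY,Q)=35/4
step 3: merge (C,G) at d=21, Q=-287/4; branch lengths C→281/16, G→55/16; new cluster CG
  updated: d(CG,IMY)=55/8, d(CG,Q)=8
step 4: merge (CG,IMY) at d=55/8, Q=-189/8; branch lengths CG→49/16, IMY→61/16; new cluster CGIMY
  updated: d(CGIMY,Q)=79/16
step 5: merge (CGIMY,Q) at d=79/16; branch lengths CGIMY→79/32, Q→79/32; new cluster CGIMQY
final tree: (((C:281/16,G:55/16):49/16,(I:17/6,(M:33/4,Y:7/4):73/6):61/16):79/32,Q:79/32)
total length: 925/16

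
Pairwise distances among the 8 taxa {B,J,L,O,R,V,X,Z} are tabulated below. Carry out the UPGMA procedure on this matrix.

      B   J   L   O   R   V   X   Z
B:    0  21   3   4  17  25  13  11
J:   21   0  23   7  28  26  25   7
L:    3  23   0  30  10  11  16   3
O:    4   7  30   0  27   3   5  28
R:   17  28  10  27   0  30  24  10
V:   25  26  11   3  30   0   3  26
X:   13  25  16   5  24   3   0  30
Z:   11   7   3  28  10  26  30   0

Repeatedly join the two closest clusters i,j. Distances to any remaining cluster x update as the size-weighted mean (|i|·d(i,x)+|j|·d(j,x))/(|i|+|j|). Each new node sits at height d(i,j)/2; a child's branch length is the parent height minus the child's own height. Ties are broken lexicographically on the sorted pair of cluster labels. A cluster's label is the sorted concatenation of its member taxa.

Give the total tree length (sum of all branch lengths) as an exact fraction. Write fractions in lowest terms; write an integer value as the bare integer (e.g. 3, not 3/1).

step 1: merge (B,L) at d=3; branch lengths B→3/2, L→3/2; new cluster BL
  updated: d(BL,J)=22, d(BL,O)=17, d(BL,R)=27/2, d(BL,V)=18, d(BL,X)=29/2, d(BL,Z)=7
step 2: merge (O,V) at d=3; branch lengths O→3/2, V→3/2; new cluster OV
  updated: d(BL,OV)=35/2, d(J,OV)=33/2, d(OV,R)=57/2, d(OV,X)=4, d(OV,Z)=27
step 3: merge (OV,X) at d=4; branch lengths OV→1/2, X→2; new cluster OVX
  updated: d(BL,OVX)=33/2, d(J,OVX)=58/3, d(OVX,R)=27, d(OVX,Z)=28
step 4: merge (BL,Z) at d=7; branch lengths BL→2, Z→7/2; new cluster BLZ
  updated: d(BLZ,J)=17, d(BLZ,OVX)=61/3, d(BLZ,R)=37/3
step 5: merge (BLZ,R) at d=37/3; branch lengths BLZ→8/3, R→37/6; new cluster BLRZ
  updated: d(BLRZ,J)=79/4, d(BLRZ,OVX)=22
step 6: merge (J,OVX) at d=58/3; branch lengths J→29/3, OVX→23/3; new cluster JOVX
  updated: d(BLRZ,JOVX)=343/16
step 7: merge (BLRZ,JOVX) at d=343/16; branch lengths BLRZ→437/96, JOVX→101/96; new cluster BJLORVXZ
final tree: ((((B:3/2,L:3/2):2,Z:7/2):8/3,R:37/6):437/96,(J:29/3,((O:3/2,V:3/2):1/2,X:2):23/3):101/96)
total length: 2197/48

2197/48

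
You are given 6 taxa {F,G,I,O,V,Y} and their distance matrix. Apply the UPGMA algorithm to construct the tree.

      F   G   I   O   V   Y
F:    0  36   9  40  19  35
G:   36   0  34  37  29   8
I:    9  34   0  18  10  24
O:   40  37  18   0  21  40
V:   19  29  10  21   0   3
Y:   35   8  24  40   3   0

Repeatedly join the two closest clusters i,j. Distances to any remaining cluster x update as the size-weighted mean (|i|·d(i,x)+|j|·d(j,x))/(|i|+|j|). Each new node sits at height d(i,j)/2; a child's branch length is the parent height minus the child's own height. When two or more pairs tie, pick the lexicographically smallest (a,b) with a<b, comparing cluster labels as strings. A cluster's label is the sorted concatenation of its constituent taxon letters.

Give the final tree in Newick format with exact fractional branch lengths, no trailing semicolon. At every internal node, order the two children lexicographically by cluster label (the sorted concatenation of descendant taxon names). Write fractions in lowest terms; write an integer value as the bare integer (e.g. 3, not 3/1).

step 1: merge (V,Y) at d=3; branch lengths V→3/2, Y→3/2; new cluster VY
  updated: d(F,VY)=27, d(G,VY)=37/2, d(I,VY)=17, d(O,VY)=61/2
step 2: merge (F,I) at d=9; branch lengths F→9/2, I→9/2; new cluster FI
  updated: d(FI,G)=35, d(FI,O)=29, d(FI,VY)=22
step 3: merge (G,VY) at d=37/2; branch lengths G→37/4, VY→31/4; new cluster GVY
  updated: d(FI,GVY)=79/3, d(GVY,O)=98/3
step 4: merge (FI,GVY) at d=79/3; branch lengths FI→26/3, GVY→47/12; new cluster FGIVY
  updated: d(FGIVY,O)=156/5
step 5: merge (FGIVY,O) at d=156/5; branch lengths FGIVY→73/30, O→78/5; new cluster FGIOVY
final tree: (((F:9/2,I:9/2):26/3,(G:37/4,(V:3/2,Y:3/2):31/4):47/12):73/30,O:78/5)
total length: 3577/60

(((F:9/2,I:9/2):26/3,(G:37/4,(V:3/2,Y:3/2):31/4):47/12):73/30,O:78/5)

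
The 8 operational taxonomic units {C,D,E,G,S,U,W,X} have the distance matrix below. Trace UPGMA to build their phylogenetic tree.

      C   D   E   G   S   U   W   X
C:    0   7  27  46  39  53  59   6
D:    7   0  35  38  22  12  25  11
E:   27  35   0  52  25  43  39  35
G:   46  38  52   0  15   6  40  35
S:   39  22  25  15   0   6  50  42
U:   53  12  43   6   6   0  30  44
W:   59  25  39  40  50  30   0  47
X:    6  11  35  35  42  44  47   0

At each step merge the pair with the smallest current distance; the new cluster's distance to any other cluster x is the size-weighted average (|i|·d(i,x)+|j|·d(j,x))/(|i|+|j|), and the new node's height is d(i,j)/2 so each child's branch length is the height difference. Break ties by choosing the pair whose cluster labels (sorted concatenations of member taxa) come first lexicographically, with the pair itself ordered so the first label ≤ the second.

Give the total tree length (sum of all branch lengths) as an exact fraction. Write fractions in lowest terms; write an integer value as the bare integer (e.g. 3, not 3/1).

step 1: merge (C,X) at d=6; branch lengths C→3, X→3; new cluster CX
  updated: d(CX,D)=9, d(CX,E)=31, d(CX,G)=81/2, d(CX,S)=81/2, d(CX,U)=97/2, d(CX,W)=53
step 2: merge (G,U) at d=6; branch lengths G→3, U→3; new cluster GU
  updated: d(CX,GU)=89/2, d(D,GU)=25, d(E,GU)=95/2, d(GU,S)=21/2, d(GU,W)=35
step 3: merge (CX,D) at d=9; branch lengths CX→3/2, D→9/2; new cluster CDX
  updated: d(CDX,E)=97/3, d(CDX,GU)=38, d(CDX,S)=103/3, d(CDX,W)=131/3
step 4: merge (GU,S) at d=21/2; branch lengths GU→9/4, S→21/4; new cluster GSU
  updated: d(CDX,GSU)=331/9, d(E,GSU)=40, d(GSU,W)=40
step 5: merge (CDX,E) at d=97/3; branch lengths CDX→35/3, E→97/6; new cluster CDEX
  updated: d(CDEX,GSU)=451/12, d(CDEX,W)=85/2
step 6: merge (CDEX,GSU) at d=451/12; branch lengths CDEX→21/8, GSU→325/24; new cluster CDEGSUX
  updated: d(CDEGSUX,W)=290/7
step 7: merge (CDEGSUX,W) at d=290/7; branch lengths CDEGSUX→323/168, W→145/7; new cluster CDEGSUWX
final tree: (((((C:3,X:3):3/2,D:9/2):35/3,E:97/6):21/8,((G:3,U:3):9/4,S:21/4):325/24):323/168,W:145/7)
total length: 15479/168

15479/168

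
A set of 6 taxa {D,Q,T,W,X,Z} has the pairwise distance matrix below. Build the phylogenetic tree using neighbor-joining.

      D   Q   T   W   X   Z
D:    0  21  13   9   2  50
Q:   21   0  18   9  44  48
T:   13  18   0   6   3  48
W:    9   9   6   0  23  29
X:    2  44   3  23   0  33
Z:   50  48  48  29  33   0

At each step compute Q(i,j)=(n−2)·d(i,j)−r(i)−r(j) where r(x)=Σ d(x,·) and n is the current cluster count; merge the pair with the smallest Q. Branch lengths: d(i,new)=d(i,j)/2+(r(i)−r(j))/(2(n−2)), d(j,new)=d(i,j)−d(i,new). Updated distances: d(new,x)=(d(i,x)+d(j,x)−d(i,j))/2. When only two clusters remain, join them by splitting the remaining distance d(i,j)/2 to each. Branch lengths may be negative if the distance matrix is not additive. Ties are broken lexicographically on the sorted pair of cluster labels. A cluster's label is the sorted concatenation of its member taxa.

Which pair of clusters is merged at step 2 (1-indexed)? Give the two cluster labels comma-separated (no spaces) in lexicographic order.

DX,T

1. join D+X (d=2, Q=-192) ⇒ DX; edges |D|=-1/4, |X|=9/4
  updated: d(DX,Q)=63/2, d(DX,T)=7, d(DX,W)=15, d(DX,Z)=81/2
2. join DX+T (d=7, Q=-152) ⇒ DTX; edges |DX|=6, |T|=1
  updated: d(DTX,Q)=85/4, d(DTX,W)=7, d(DTX,Z)=163/4
3. join DTX+Z (d=163/4, Q=-421/4) ⇒ DTXZ; edges |DTX|=131/16, |Z|=521/16
  updated: d(DTXZ,Q)=57/4, d(DTXZ,W)=-19/8
4. join DTXZ+Q (d=57/4, Q=-167/8) ⇒ DQTXZ; edges |DTXZ|=23/16, |Q|=205/16
  updated: d(DQTXZ,W)=-61/16
5. join DQTXZ+W (d=-61/16) ⇒ DQTWXZ; edges |DQTXZ|=-61/32, |W|=-61/32
final tree: (((((D:-1/4,X:9/4):6,T:1):131/16,Z:521/16):23/16,Q:205/16):-61/32,W:-61/32)
total length: 963/16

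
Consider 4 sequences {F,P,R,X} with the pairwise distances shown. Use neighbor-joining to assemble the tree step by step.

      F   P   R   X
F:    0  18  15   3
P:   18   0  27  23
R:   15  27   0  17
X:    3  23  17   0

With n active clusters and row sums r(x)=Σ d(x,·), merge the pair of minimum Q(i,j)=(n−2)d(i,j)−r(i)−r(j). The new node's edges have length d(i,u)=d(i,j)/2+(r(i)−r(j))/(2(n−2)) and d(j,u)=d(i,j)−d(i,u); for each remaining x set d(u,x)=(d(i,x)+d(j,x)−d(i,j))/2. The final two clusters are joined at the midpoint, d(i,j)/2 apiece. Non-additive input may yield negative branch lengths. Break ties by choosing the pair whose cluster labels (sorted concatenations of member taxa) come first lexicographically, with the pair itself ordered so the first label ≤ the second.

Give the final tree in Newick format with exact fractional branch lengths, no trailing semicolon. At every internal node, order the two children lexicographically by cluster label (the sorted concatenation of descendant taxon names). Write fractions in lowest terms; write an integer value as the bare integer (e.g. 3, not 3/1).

iteration 1: select F,X (d=3, Q=-73); attach at lengths (-1/4, 13/4); label the merged cluster FX
  updated: d(FX,P)=19, d(FX,R)=29/2
iteration 2: select FX,P (d=19, Q=-121/2); attach at lengths (13/4, 63/4); label the merged cluster FPX
  updated: d(FPX,R)=45/4
iteration 3: select FPX,R (d=45/4); attach at lengths (45/8, 45/8); label the merged cluster FPRX
final tree: (((F:-1/4,X:13/4):13/4,P:63/4):45/8,R:45/8)
total length: 133/4

(((F:-1/4,X:13/4):13/4,P:63/4):45/8,R:45/8)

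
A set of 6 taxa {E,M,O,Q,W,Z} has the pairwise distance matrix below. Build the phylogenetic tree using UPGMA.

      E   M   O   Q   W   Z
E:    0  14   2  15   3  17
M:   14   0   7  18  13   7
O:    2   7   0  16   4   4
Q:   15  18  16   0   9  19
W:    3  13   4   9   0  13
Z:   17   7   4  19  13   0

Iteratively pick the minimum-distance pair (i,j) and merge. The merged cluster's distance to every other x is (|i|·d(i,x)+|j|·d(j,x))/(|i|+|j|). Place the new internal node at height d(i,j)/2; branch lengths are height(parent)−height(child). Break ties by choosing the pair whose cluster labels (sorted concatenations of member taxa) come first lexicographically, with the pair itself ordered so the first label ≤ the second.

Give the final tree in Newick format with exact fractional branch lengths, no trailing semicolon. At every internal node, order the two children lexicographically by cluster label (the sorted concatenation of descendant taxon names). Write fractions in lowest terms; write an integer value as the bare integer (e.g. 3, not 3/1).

((((E:1,O:1):3/4,W:7/4):47/12,(M:7/2,Z:7/2):13/6):61/30,Q:77/10)

step 1: merge (E,O) at d=2; branch lengths E→1, O→1; new cluster EO
  updated: d(EO,M)=21/2, d(EO,Q)=31/2, d(EO,W)=7/2, d(EO,Z)=21/2
step 2: merge (EO,W) at d=7/2; branch lengths EO→3/4, W→7/4; new cluster EOW
  updated: d(EOW,M)=34/3, d(EOW,Q)=40/3, d(EOW,Z)=34/3
step 3: merge (M,Z) at d=7; branch lengths M→7/2, Z→7/2; new cluster MZ
  updated: d(EOW,MZ)=34/3, d(MZ,Q)=37/2
step 4: merge (EOW,MZ) at d=34/3; branch lengths EOW→47/12, MZ→13/6; new cluster EMOWZ
  updated: d(EMOWZ,Q)=77/5
step 5: merge (EMOWZ,Q) at d=77/5; branch lengths EMOWZ→61/30, Q→77/10; new cluster EMOQWZ
final tree: ((((E:1,O:1):3/4,W:7/4):47/12,(M:7/2,Z:7/2):13/6):61/30,Q:77/10)
total length: 1639/60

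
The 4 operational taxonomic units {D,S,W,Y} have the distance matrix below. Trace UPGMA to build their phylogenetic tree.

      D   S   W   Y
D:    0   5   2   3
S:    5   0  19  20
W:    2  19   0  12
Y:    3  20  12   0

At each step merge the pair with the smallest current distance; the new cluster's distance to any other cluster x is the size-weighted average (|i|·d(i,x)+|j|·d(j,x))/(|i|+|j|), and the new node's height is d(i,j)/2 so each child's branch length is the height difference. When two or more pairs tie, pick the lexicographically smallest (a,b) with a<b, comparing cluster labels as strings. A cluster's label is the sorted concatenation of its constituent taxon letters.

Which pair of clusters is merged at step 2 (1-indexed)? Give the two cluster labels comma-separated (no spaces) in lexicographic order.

DW,Y

1. join D+W (d=2) ⇒ DW; edges |D|=1, |W|=1
  updated: d(DW,S)=12, d(DW,Y)=15/2
2. join DW+Y (d=15/2) ⇒ DWY; edges |DW|=11/4, |Y|=15/4
  updated: d(DWY,S)=44/3
3. join DWY+S (d=44/3) ⇒ DSWY; edges |DWY|=43/12, |S|=22/3
final tree: (((D:1,W:1):11/4,Y:15/4):43/12,S:22/3)
total length: 233/12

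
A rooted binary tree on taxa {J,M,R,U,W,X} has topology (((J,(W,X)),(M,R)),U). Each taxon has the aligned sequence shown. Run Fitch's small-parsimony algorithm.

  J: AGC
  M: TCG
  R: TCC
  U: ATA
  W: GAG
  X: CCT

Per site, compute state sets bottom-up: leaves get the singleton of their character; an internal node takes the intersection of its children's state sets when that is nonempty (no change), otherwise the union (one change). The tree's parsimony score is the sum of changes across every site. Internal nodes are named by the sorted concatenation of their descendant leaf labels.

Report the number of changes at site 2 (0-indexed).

4

site 0, node WX: W={G} ∪ X={C} → {C,G} (+1)
site 0, node JWX: J={A} ∪ WX={C,G} → {A,C,G} (+1)
site 0, node MR: M={T} ∩ R={T} → {T} (+0)
site 0, node JMRWX: JWX={A,C,G} ∪ MR={T} → {A,C,G,T} (+1)
site 0, node JMRUWX: JMRWX={A,C,G,T} ∩ U={A} → {A} (+0)
site 1, node WX: W={A} ∪ X={C} → {A,C} (+1)
site 1, node JWX: J={G} ∪ WX={A,C} → {A,C,G} (+1)
site 1, node MR: M={C} ∩ R={C} → {C} (+0)
site 1, node JMRWX: JWX={A,C,G} ∩ MR={C} → {C} (+0)
site 1, node JMRUWX: JMRWX={C} ∪ U={T} → {C,T} (+1)
site 2, node WX: W={G} ∪ X={T} → {G,T} (+1)
site 2, node JWX: J={C} ∪ WX={G,T} → {C,G,T} (+1)
site 2, node MR: M={G} ∪ R={C} → {C,G} (+1)
site 2, node JMRWX: JWX={C,G,T} ∩ MR={C,G} → {C,G} (+0)
site 2, node JMRUWX: JMRWX={C,G} ∪ U={A} → {A,C,G} (+1)
per-site changes: [3, 3, 4]; total = 10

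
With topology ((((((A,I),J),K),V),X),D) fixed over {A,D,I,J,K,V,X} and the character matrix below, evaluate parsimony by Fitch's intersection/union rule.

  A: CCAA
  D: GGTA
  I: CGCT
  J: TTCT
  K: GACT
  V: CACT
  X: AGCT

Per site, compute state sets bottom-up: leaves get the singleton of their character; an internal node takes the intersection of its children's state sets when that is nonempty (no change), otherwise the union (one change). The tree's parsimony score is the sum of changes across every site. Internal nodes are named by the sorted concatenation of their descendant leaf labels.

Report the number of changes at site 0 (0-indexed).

4

[col 0] AI: children A:{C}, I:{C} ∩→ {C}; cost 0
[col 0] AIJ: children AI:{C}, J:{T} ∪→ {C,T}; cost 1
[col 0] AIJK: children AIJ:{C,T}, K:{G} ∪→ {C,G,T}; cost 1
[col 0] AIJKV: children AIJK:{C,G,T}, V:{C} ∩→ {C}; cost 0
[col 0] AIJKVX: children AIJKV:{C}, X:{A} ∪→ {A,C}; cost 1
[col 0] ADIJKVX: children AIJKVX:{A,C}, D:{G} ∪→ {A,C,G}; cost 1
[col 1] AI: children A:{C}, I:{G} ∪→ {C,G}; cost 1
[col 1] AIJ: children AI:{C,G}, J:{T} ∪→ {C,G,T}; cost 1
[col 1] AIJK: children AIJ:{C,G,T}, K:{A} ∪→ {A,C,G,T}; cost 1
[col 1] AIJKV: children AIJK:{A,C,G,T}, V:{A} ∩→ {A}; cost 0
[col 1] AIJKVX: children AIJKV:{A}, X:{G} ∪→ {A,G}; cost 1
[col 1] ADIJKVX: children AIJKVX:{A,G}, D:{G} ∩→ {G}; cost 0
[col 2] AI: children A:{A}, I:{C} ∪→ {A,C}; cost 1
[col 2] AIJ: children AI:{A,C}, J:{C} ∩→ {C}; cost 0
[col 2] AIJK: children AIJ:{C}, K:{C} ∩→ {C}; cost 0
[col 2] AIJKV: children AIJK:{C}, V:{C} ∩→ {C}; cost 0
[col 2] AIJKVX: children AIJKV:{C}, X:{C} ∩→ {C}; cost 0
[col 2] ADIJKVX: children AIJKVX:{C}, D:{T} ∪→ {C,T}; cost 1
[col 3] AI: children A:{A}, I:{T} ∪→ {A,T}; cost 1
[col 3] AIJ: children AI:{A,T}, J:{T} ∩→ {T}; cost 0
[col 3] AIJK: children AIJ:{T}, K:{T} ∩→ {T}; cost 0
[col 3] AIJKV: children AIJK:{T}, V:{T} ∩→ {T}; cost 0
[col 3] AIJKVX: children AIJKV:{T}, X:{T} ∩→ {T}; cost 0
[col 3] ADIJKVX: children AIJKVX:{T}, D:{A} ∪→ {A,T}; cost 1
per-site changes: [4, 4, 2, 2]; total = 12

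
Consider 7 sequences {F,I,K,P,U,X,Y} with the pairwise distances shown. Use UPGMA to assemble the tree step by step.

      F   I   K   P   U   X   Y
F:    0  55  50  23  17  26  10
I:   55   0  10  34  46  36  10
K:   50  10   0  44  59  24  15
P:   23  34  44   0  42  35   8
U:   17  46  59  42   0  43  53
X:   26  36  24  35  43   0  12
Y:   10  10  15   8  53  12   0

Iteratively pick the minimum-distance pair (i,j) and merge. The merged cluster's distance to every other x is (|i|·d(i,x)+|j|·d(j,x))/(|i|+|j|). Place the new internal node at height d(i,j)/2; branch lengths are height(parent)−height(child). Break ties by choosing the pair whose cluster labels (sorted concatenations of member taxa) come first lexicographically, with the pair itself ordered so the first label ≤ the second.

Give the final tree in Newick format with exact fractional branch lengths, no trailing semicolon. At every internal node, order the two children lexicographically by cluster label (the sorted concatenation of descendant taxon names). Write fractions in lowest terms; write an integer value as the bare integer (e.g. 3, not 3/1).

((((F:33/4,(P:4,Y:4):17/4):47/12,X:73/6):55/12,(I:5,K:5):47/4):59/12,U:65/3)

1. join P+Y (d=8) ⇒ PY; edges |P|=4, |Y|=4
  updated: d(F,PY)=33/2, d(I,PY)=22, d(K,PY)=59/2, d(PY,U)=95/2, d(PY,X)=47/2
2. join I+K (d=10) ⇒ IK; edges |I|=5, |K|=5
  updated: d(F,IK)=105/2, d(IK,PY)=103/4, d(IK,U)=105/2, d(IK,X)=30
3. join F+PY (d=33/2) ⇒ FPY; edges |F|=33/4, |PY|=17/4
  updated: d(FPY,IK)=104/3, d(FPY,U)=112/3, d(FPY,X)=73/3
4. join FPY+X (d=73/3) ⇒ FPXY; edges |FPY|=47/12, |X|=73/6
  updated: d(FPXY,IK)=67/2, d(FPXY,U)=155/4
5. join FPXY+IK (d=67/2) ⇒ FIKPXY; edges |FPXY|=55/12, |IK|=47/4
  updated: d(FIKPXY,U)=130/3
6. join FIKPXY+U (d=130/3) ⇒ FIKPUXY; edges |FIKPXY|=59/12, |U|=65/3
final tree: ((((F:33/4,(P:4,Y:4):17/4):47/12,X:73/6):55/12,(I:5,K:5):47/4):59/12,U:65/3)
total length: 179/2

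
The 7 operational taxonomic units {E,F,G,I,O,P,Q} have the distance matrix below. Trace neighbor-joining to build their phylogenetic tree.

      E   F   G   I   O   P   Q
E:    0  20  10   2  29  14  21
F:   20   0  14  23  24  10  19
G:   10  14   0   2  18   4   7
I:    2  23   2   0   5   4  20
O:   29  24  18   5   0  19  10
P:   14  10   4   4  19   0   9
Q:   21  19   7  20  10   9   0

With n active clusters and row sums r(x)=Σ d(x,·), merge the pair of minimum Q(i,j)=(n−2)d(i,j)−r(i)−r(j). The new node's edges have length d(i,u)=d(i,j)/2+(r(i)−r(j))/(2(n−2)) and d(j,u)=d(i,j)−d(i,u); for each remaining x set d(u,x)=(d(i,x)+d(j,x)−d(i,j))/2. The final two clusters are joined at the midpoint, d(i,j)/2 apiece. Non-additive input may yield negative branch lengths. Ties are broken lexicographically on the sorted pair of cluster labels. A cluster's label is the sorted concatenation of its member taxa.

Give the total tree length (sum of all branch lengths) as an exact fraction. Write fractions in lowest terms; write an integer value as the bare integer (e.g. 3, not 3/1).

1. join E+I (d=2, Q=-142) ⇒ EI; edges |E|=5, |I|=-3
  updated: d(EI,F)=41/2, d(EI,G)=5, d(EI,O)=16, d(EI,P)=8, d(EI,Q)=39/2
2. join O+Q (d=10, Q=-223/2) ⇒ OQ; edges |O|=125/16, |Q|=35/16
  updated: d(EI,OQ)=51/4, d(F,OQ)=33/2, d(G,OQ)=15/2, d(OQ,P)=9
3. join F+P (d=10, Q=-62) ⇒ FP; edges |F|=10, |P|=0
  updated: d(EI,FP)=37/4, d(FP,G)=4, d(FP,OQ)=31/4
4. join EI+G (d=5, Q=-67/2) ⇒ EGI; edges |EI|=41/8, |G|=-1/8
  updated: d(EGI,FP)=33/8, d(EGI,OQ)=61/8
5. join EGI+FP (d=33/8, Q=-39/2) ⇒ EFGIP; edges |EGI|=2, |FP|=17/8
  updated: d(EFGIP,OQ)=45/8
6. join EFGIP+OQ (d=45/8) ⇒ EFGIOPQ; edges |EFGIP|=45/16, |OQ|=45/16
final tree: ((((E:5,I:-3):41/8,G:-1/8):2,(F:10,P:0):17/8):45/16,(O:125/16,Q:35/16):45/16)
total length: 147/4

147/4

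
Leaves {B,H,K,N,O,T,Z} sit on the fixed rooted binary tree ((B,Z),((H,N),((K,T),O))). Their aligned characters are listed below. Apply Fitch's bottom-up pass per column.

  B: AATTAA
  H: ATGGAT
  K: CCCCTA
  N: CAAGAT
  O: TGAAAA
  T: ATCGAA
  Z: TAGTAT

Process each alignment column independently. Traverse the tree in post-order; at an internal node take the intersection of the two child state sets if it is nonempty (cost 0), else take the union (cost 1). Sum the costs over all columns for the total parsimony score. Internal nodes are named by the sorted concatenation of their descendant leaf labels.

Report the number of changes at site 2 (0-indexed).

4

site 0, node BZ: B={A} ∪ Z={T} → {A,T} (+1)
site 0, node HN: H={A} ∪ N={C} → {A,C} (+1)
site 0, node KT: K={C} ∪ T={A} → {A,C} (+1)
site 0, node KOT: KT={A,C} ∪ O={T} → {A,C,T} (+1)
site 0, node HKNOT: HN={A,C} ∩ KOT={A,C,T} → {A,C} (+0)
site 0, node BHKNOTZ: BZ={A,T} ∩ HKNOT={A,C} → {A} (+0)
site 1, node BZ: B={A} ∩ Z={A} → {A} (+0)
site 1, node HN: H={T} ∪ N={A} → {A,T} (+1)
site 1, node KT: K={C} ∪ T={T} → {C,T} (+1)
site 1, node KOT: KT={C,T} ∪ O={G} → {C,G,T} (+1)
site 1, node HKNOT: HN={A,T} ∩ KOT={C,G,T} → {T} (+0)
site 1, node BHKNOTZ: BZ={A} ∪ HKNOT={T} → {A,T} (+1)
site 2, node BZ: B={T} ∪ Z={G} → {G,T} (+1)
site 2, node HN: H={G} ∪ N={A} → {A,G} (+1)
site 2, node KT: K={C} ∩ T={C} → {C} (+0)
site 2, node KOT: KT={C} ∪ O={A} → {A,C} (+1)
site 2, node HKNOT: HN={A,G} ∩ KOT={A,C} → {A} (+0)
site 2, node BHKNOTZ: BZ={G,T} ∪ HKNOT={A} → {A,G,T} (+1)
site 3, node BZ: B={T} ∩ Z={T} → {T} (+0)
site 3, node HN: H={G} ∩ N={G} → {G} (+0)
site 3, node KT: K={C} ∪ T={G} → {C,G} (+1)
site 3, node KOT: KT={C,G} ∪ O={A} → {A,C,G} (+1)
site 3, node HKNOT: HN={G} ∩ KOT={A,C,G} → {G} (+0)
site 3, node BHKNOTZ: BZ={T} ∪ HKNOT={G} → {G,T} (+1)
site 4, node BZ: B={A} ∩ Z={A} → {A} (+0)
site 4, node HN: H={A} ∩ N={A} → {A} (+0)
site 4, node KT: K={T} ∪ T={A} → {A,T} (+1)
site 4, node KOT: KT={A,T} ∩ O={A} → {A} (+0)
site 4, node HKNOT: HN={A} ∩ KOT={A} → {A} (+0)
site 4, node BHKNOTZ: BZ={A} ∩ HKNOT={A} → {A} (+0)
site 5, node BZ: B={A} ∪ Z={T} → {A,T} (+1)
site 5, node HN: H={T} ∩ N={T} → {T} (+0)
site 5, node KT: K={A} ∩ T={A} → {A} (+0)
site 5, node KOT: KT={A} ∩ O={A} → {A} (+0)
site 5, node HKNOT: HN={T} ∪ KOT={A} → {A,T} (+1)
site 5, node BHKNOTZ: BZ={A,T} ∩ HKNOT={A,T} → {A,T} (+0)
per-site changes: [4, 4, 4, 3, 1, 2]; total = 18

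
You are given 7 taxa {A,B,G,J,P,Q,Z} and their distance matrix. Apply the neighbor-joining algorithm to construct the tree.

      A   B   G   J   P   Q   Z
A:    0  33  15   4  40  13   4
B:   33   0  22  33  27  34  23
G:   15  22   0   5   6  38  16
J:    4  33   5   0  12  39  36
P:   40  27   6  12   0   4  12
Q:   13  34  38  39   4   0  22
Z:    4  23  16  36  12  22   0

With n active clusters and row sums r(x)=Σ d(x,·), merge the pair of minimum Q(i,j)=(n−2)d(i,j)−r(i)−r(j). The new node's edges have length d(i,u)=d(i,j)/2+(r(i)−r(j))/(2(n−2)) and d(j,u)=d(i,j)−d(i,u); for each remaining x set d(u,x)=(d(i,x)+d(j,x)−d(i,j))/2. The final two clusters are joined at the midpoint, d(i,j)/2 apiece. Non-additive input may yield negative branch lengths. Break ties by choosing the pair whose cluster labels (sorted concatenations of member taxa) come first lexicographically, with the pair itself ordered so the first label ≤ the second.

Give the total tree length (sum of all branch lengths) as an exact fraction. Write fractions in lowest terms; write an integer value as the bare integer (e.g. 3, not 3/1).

iteration 1: select P,Q (d=4, Q=-231); attach at lengths (-29/10, 69/10); label the merged cluster PQ
  updated: d(A,PQ)=49/2, d(B,PQ)=57/2, d(G,PQ)=20, d(J,PQ)=47/2, d(PQ,Z)=15
iteration 2: select A,J (d=4, Q=-166); attach at lengths (-5/8, 37/8); label the merged cluster AJ
  updated: d(AJ,B)=31, d(AJ,G)=8, d(AJ,PQ)=22, d(AJ,Z)=18
iteration 3: select AJ,G (d=8, Q=-121); attach at lengths (37/6, 11/6); label the merged cluster AGJ
  updated: d(AGJ,B)=45/2, d(AGJ,PQ)=17, d(AGJ,Z)=13
iteration 4: select AGJ,B (d=45/2, Q=-163/2); attach at lengths (47/8, 133/8); label the merged cluster ABGJ
  updated: d(ABGJ,PQ)=23/2, d(ABGJ,Z)=27/4
iteration 5: select ABGJ,PQ (d=23/2, Q=-133/4); attach at lengths (13/8, 79/8); label the merged cluster ABGJPQ
  updated: d(ABGJPQ,Z)=41/8
iteration 6: select ABGJPQ,Z (d=41/8); attach at lengths (41/16, 41/16); label the merged cluster ABGJPQZ
final tree: (((((A:-5/8,J:37/8):37/6,G:11/6):47/8,B:133/8):13/8,(P:-29/10,Q:69/10):79/8):41/16,Z:41/16)
total length: 441/8

441/8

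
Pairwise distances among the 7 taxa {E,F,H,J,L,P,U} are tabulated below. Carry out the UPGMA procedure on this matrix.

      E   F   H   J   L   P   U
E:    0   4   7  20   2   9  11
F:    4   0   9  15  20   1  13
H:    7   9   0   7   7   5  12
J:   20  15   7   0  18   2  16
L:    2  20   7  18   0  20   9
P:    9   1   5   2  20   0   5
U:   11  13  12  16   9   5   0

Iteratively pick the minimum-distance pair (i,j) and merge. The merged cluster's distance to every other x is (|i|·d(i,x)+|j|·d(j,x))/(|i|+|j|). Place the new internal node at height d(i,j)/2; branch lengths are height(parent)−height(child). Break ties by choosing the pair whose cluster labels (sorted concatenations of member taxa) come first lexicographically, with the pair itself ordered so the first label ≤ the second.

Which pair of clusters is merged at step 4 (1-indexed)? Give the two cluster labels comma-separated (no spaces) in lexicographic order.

FP,J

iteration 1: select F,P (d=1); attach at lengths (1/2, 1/2); label the merged cluster FP
  updated: d(E,FP)=13/2, d(FP,H)=7, d(FP,J)=17/2, d(FP,L)=20, d(FP,U)=9
iteration 2: select E,L (d=2); attach at lengths (1, 1); label the merged cluster EL
  updated: d(EL,FP)=53/4, d(EL,H)=7, d(EL,J)=19, d(EL,U)=10
iteration 3: select EL,H (d=7); attach at lengths (5/2, 7/2); label the merged cluster EHL
  updated: d(EHL,FP)=67/6, d(EHL,J)=15, d(EHL,U)=32/3
iteration 4: select FP,J (d=17/2); attach at lengths (15/4, 17/4); label the merged cluster FJP
  updated: d(EHL,FJP)=112/9, d(FJP,U)=34/3
iteration 5: select EHL,U (d=32/3); attach at lengths (11/6, 16/3); label the merged cluster EHLU
  updated: d(EHLU,FJP)=73/6
iteration 6: select EHLU,FJP (d=73/6); attach at lengths (3/4, 11/6); label the merged cluster EFHJLPU
final tree: ((((E:1,L:1):5/2,H:7/2):11/6,U:16/3):3/4,((F:1/2,P:1/2):15/4,J:17/4):11/6)
total length: 107/4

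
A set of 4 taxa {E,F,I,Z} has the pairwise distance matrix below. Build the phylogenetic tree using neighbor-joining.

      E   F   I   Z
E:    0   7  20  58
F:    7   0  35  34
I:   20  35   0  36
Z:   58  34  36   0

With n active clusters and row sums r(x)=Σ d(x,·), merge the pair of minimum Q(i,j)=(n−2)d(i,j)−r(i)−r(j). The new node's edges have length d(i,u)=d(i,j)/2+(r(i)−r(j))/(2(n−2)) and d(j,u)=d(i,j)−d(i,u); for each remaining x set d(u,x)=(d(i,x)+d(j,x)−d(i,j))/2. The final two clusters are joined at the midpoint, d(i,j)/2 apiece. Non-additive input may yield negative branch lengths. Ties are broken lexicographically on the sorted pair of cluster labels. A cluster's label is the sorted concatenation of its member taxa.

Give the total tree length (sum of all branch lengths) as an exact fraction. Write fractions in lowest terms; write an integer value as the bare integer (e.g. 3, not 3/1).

step 1: merge (E,F) at d=7, Q=-147; branch lengths E→23/4, F→5/4; new cluster EF
  updated: d(EF,I)=24, d(EF,Z)=85/2
step 2: merge (EF,I) at d=24, Q=-205/2; branch lengths EF→61/4, I→35/4; new cluster EFI
  updated: d(EFI,Z)=109/4
step 3: merge (EFI,Z) at d=109/4; branch lengths EFI→109/8, Z→109/8; new cluster EFIZ
final tree: (((E:23/4,F:5/4):61/4,I:35/4):109/8,Z:109/8)
total length: 233/4

233/4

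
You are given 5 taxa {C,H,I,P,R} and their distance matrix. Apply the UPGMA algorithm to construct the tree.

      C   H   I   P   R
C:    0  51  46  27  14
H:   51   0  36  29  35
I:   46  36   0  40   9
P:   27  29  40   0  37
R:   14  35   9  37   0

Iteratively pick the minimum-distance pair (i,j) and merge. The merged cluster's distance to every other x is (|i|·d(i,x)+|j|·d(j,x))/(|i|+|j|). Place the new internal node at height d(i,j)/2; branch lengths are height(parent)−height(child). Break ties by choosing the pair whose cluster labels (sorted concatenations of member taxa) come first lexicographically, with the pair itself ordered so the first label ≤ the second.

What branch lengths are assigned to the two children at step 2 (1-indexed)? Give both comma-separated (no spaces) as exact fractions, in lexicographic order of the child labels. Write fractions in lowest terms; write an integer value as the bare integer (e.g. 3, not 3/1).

step 1: merge (I,R) at d=9; branch lengths I→9/2, R→9/2; new cluster IR
  updated: d(C,IR)=30, d(H,IR)=71/2, d(IR,P)=77/2
step 2: merge (C,P) at d=27; branch lengths C→27/2, P→27/2; new cluster CP
  updated: d(CP,H)=40, d(CP,IR)=137/4
step 3: merge (CP,IR) at d=137/4; branch lengths CP→29/8, IR→101/8; new cluster CIPR
  updated: d(CIPR,H)=151/4
step 4: merge (CIPR,H) at d=151/4; branch lengths CIPR→7/4, H→151/8; new cluster CHIPR
final tree: (((C:27/2,P:27/2):29/8,(I:9/2,R:9/2):101/8):7/4,H:151/8)
total length: 583/8

27/2,27/2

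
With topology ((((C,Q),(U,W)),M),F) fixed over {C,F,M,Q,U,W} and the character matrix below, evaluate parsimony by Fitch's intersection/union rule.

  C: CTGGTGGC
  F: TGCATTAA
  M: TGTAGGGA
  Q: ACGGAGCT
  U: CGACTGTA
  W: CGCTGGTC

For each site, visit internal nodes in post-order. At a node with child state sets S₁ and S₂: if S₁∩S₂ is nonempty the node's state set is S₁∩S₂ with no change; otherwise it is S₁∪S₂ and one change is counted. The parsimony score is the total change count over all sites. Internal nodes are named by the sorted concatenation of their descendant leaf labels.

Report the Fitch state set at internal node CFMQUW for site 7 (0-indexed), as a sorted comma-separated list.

[col 0] CQ: children C:{C}, Q:{A} ∪→ {A,C}; cost 1
[col 0] UW: children U:{C}, W:{C} ∩→ {C}; cost 0
[col 0] CQUW: children CQ:{A,C}, UW:{C} ∩→ {C}; cost 0
[col 0] CMQUW: children CQUW:{C}, M:{T} ∪→ {C,T}; cost 1
[col 0] CFMQUW: children CMQUW:{C,T}, F:{T} ∩→ {T}; cost 0
[col 1] CQ: children C:{T}, Q:{C} ∪→ {C,T}; cost 1
[col 1] UW: children U:{G}, W:{G} ∩→ {G}; cost 0
[col 1] CQUW: children CQ:{C,T}, UW:{G} ∪→ {C,G,T}; cost 1
[col 1] CMQUW: children CQUW:{C,G,T}, M:{G} ∩→ {G}; cost 0
[col 1] CFMQUW: children CMQUW:{G}, F:{G} ∩→ {G}; cost 0
[col 2] CQ: children C:{G}, Q:{G} ∩→ {G}; cost 0
[col 2] UW: children U:{A}, W:{C} ∪→ {A,C}; cost 1
[col 2] CQUW: children CQ:{G}, UW:{A,C} ∪→ {A,C,G}; cost 1
[col 2] CMQUW: children CQUW:{A,C,G}, M:{T} ∪→ {A,C,G,T}; cost 1
[col 2] CFMQUW: children CMQUW:{A,C,G,T}, F:{C} ∩→ {C}; cost 0
[col 3] CQ: children C:{G}, Q:{G} ∩→ {G}; cost 0
[col 3] UW: children U:{C}, W:{T} ∪→ {C,T}; cost 1
[col 3] CQUW: children CQ:{G}, UW:{C,T} ∪→ {C,G,T}; cost 1
[col 3] CMQUW: children CQUW:{C,G,T}, M:{A} ∪→ {A,C,G,T}; cost 1
[col 3] CFMQUW: children CMQUW:{A,C,G,T}, F:{A} ∩→ {A}; cost 0
[col 4] CQ: children C:{T}, Q:{A} ∪→ {A,T}; cost 1
[col 4] UW: children U:{T}, W:{G} ∪→ {G,T}; cost 1
[col 4] CQUW: children CQ:{A,T}, UW:{G,T} ∩→ {T}; cost 0
[col 4] CMQUW: children CQUW:{T}, M:{G} ∪→ {G,T}; cost 1
[col 4] CFMQUW: children CMQUW:{G,T}, F:{T} ∩→ {T}; cost 0
[col 5] CQ: children C:{G}, Q:{G} ∩→ {G}; cost 0
[col 5] UW: children U:{G}, W:{G} ∩→ {G}; cost 0
[col 5] CQUW: children CQ:{G}, UW:{G} ∩→ {G}; cost 0
[col 5] CMQUW: children CQUW:{G}, M:{G} ∩→ {G}; cost 0
[col 5] CFMQUW: children CMQUW:{G}, F:{T} ∪→ {G,T}; cost 1
[col 6] CQ: children C:{G}, Q:{C} ∪→ {C,G}; cost 1
[col 6] UW: children U:{T}, W:{T} ∩→ {T}; cost 0
[col 6] CQUW: children CQ:{C,G}, UW:{T} ∪→ {C,G,T}; cost 1
[col 6] CMQUW: children CQUW:{C,G,T}, M:{G} ∩→ {G}; cost 0
[col 6] CFMQUW: children CMQUW:{G}, F:{A} ∪→ {A,G}; cost 1
[col 7] CQ: children C:{C}, Q:{T} ∪→ {C,T}; cost 1
[col 7] UW: children U:{A}, W:{C} ∪→ {A,C}; cost 1
[col 7] CQUW: children CQ:{C,T}, UW:{A,C} ∩→ {C}; cost 0
[col 7] CMQUW: children CQUW:{C}, M:{A} ∪→ {A,C}; cost 1
[col 7] CFMQUW: children CMQUW:{A,C}, F:{A} ∩→ {A}; cost 0
per-site changes: [2, 2, 3, 3, 3, 1, 3, 3]; total = 20

A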